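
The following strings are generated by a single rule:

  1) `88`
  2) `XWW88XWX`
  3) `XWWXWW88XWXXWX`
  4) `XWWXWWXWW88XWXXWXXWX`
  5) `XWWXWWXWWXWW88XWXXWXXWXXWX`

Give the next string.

s(k+1) = XWW·s(k)·XWX, so each term gains XWW as a prefix and XWX as a suffix.
Applying this once more to XWWXWWXWWXWW88XWXXWXXWXXWX:

XWWXWWXWWXWWXWW88XWXXWXXWXXWXXWX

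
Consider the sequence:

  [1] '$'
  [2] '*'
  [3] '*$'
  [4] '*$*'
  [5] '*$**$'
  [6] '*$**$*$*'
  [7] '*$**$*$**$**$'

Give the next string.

This is a Fibonacci-style word recurrence s(k) = s(k−1)·s(k−2): e.g. *·$ = *$.
The next term joins *$**$*$**$**$ and *$**$*$*.

*$**$*$**$**$*$**$*$*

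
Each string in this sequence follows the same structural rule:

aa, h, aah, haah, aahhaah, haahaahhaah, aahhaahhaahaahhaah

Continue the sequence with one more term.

From term 3 onward, concatenate the second-to-last term with the last: aa·h = aah, h·aah = haah, …
The next term joins haahaahhaah and aahhaahhaahaahhaah.

haahaahhaahaahhaahhaahaahhaah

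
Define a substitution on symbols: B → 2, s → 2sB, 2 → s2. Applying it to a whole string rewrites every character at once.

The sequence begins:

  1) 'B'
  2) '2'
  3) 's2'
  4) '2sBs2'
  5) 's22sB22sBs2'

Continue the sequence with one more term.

2sBs2s22sB2s2s22sB22sBs2

Rewriting each symbol of s22sB22sBs2: s→2sB, 2→s2, 2→s2, s→2sB, B→2, 2→s2, 2→s2, s→2sB, B→2, s→2sB, 2→s2, which concatenates to 2sB s2 s2 2sB 2 s2 s2 2sB 2 2sB s2.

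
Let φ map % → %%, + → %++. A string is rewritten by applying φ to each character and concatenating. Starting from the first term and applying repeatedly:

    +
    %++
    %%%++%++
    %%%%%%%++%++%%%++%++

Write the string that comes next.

Rewriting the 20 symbols of %%%%%%%++%++%%%++%++ one by one yields %% %% %% %% %% %% %% %++ %++ %% %++ %++ %% %% %% %++ %++ %% %++ %++; concatenated:

%%%%%%%%%%%%%%%++%++%%%++%++%%%%%%%++%++%%%++%++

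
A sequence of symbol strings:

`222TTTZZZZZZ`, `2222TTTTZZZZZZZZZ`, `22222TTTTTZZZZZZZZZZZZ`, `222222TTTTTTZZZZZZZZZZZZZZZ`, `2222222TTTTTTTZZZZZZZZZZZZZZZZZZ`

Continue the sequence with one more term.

Each string has the form 2^{n+1} T^{n+1} Z^{3n}, where the shown terms are n = 2, 3, 4, 5, 6.
Setting n = 7 gives 8, 8, 21 characters in each block.

22222222TTTTTTTTZZZZZZZZZZZZZZZZZZZZZ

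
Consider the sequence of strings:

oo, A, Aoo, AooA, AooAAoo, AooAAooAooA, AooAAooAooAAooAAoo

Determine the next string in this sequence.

From term 3 onward, concatenate the last term with the second-to-last: A·oo = Aoo, Aoo·A = AooA, …
So term 8 is AooAAooAooAAooAAoo·AooAAooAooA.

AooAAooAooAAooAAooAooAAooAooA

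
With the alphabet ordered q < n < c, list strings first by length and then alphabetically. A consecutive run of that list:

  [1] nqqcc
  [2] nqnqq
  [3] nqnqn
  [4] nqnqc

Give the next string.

Find the rightmost character of nqnqc below c, bump it to the next letter, and reset everything to its right to q.

nqnnq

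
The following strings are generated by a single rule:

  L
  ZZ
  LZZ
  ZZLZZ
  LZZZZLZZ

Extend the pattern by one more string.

Each term (from the third on) is the two preceding terms concatenated in order: term 3 = L·ZZ = LZZ.
The next term joins ZZLZZ and LZZZZLZZ.

ZZLZZLZZZZLZZ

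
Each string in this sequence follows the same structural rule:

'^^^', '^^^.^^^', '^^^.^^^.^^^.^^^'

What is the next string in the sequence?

Every step duplicates the string with '.' between the halves.
Doubling ^^^.^^^.^^^.^^^ with '.' between the halves:

^^^.^^^.^^^.^^^.^^^.^^^.^^^.^^^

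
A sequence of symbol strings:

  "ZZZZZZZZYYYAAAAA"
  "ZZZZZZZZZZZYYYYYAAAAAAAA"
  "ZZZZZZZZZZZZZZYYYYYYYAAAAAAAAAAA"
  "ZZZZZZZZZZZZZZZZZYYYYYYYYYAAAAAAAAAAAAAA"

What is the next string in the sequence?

Term n consists of 3n+2 Z's, followed by 2n-1 Y's, followed by 3n-1 A's, where the shown terms are n = 2, 3, 4, 5.
Setting n = 6 gives 20, 11, 17 characters in each block.

ZZZZZZZZZZZZZZZZZZZZYYYYYYYYYYYAAAAAAAAAAAAAAAAA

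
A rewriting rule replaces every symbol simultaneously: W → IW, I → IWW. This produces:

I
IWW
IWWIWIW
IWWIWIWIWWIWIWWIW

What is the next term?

Rewriting the 17 symbols of IWWIWIWIWWIWIWWIW one by one yields IWW IW IW IWW IW IWW IW IWW IW IW IWW IW IWW IW IW IWW IW; concatenated:

IWWIWIWIWWIWIWWIWIWWIWIWIWWIWIWWIWIWIWWIW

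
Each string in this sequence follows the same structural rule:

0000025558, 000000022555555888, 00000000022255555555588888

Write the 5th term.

000000000000022222555555555555555888888888

The n-th term is 2n+3 0's then n 2's then 3n 5's then 2n-1 8's (n = 1, 2, …).
For term 5, n = 5, so the run lengths are 13, 5, 15, 9.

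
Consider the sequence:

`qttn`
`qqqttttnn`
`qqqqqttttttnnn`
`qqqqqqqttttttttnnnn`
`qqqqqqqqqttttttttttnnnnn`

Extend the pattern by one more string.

Reading off run lengths: q runs 1, 3, 5, 7, 9; t runs 2, 4, 6, 8, 10; n runs 1, 2, 3, 4, 5 — each is linear in n (n = 1, 2, …).
At n = 6 the blocks have lengths 11, 12, 6.

qqqqqqqqqqqttttttttttttnnnnnn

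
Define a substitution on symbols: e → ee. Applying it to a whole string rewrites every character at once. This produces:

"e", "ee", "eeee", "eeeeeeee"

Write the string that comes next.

eeeeeeeeeeeeeeee

Expanding eeeeeeee: e→ee, e→ee, e→ee, e→ee, e→ee, e→ee, e→ee, e→ee. Concatenated: ee ee ee ee ee ee ee ee.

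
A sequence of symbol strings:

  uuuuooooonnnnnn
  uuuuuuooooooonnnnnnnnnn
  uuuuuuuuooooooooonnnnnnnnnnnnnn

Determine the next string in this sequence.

Reading off run lengths: u runs 4, 6, 8; o runs 5, 7, 9; n runs 6, 10, 14 — each is linear in n, where the shown terms are n = 2, 3, 4.
For the next term, n = 5, so the run lengths are 10, 11, 18.

uuuuuuuuuuooooooooooonnnnnnnnnnnnnnnnnn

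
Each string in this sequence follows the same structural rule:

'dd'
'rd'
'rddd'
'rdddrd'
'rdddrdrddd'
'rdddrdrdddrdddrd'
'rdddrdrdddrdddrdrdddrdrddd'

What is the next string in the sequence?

This is a Fibonacci-style word recurrence s(k) = s(k−1)·s(k−2): e.g. rd·dd = rddd.
Continuing: rdddrdrdddrdddrdrdddrdrddd · rdddrdrdddrdddrd gives term 8.

rdddrdrdddrdddrdrdddrdrdddrdddrdrdddrdddrd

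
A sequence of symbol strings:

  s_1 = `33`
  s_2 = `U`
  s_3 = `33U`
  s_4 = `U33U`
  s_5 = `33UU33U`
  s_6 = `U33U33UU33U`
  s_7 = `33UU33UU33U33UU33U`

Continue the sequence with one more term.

This is a Fibonacci-style word recurrence s(k) = s(k−2)·s(k−1): e.g. 33·U = 33U.
The next term joins U33U33UU33U and 33UU33UU33U33UU33U.

U33U33UU33U33UU33UU33U33UU33U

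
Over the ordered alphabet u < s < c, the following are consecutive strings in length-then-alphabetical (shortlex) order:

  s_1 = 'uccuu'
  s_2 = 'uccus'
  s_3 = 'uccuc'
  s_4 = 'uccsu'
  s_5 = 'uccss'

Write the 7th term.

Advancing 2 positions from uccss through uccss → uccsc reaches term 7.

ucccu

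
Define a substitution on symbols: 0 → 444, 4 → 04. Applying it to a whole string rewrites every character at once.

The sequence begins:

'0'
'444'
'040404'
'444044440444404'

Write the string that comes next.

040404444040404044440404040444404

Applying the rule to each of the 15 symbols of 444044440444404 gives the pieces 04 04 04 444 04 04 04 04 444 04 04 04 04 444 04, which concatenate to the answer.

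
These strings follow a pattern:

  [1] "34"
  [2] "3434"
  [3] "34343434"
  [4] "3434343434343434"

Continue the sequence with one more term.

34343434343434343434343434343434

Each string is two copies of the previous one concatenated.
So the next term is two copies of 3434343434343434.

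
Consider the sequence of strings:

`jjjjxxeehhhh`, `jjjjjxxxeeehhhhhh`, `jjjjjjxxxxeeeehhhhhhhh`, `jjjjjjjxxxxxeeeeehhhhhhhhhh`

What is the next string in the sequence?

The n-th term is n+2 j's then n x's then n e's then 2n h's, where the shown terms are n = 2, 3, 4, 5.
For the next term, n = 6, so the run lengths are 8, 6, 6, 12.

jjjjjjjjxxxxxxeeeeeehhhhhhhhhhhh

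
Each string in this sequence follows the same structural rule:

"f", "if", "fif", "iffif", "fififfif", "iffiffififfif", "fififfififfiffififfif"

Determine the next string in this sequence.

Each term (from the third on) is the two preceding terms concatenated in order: term 3 = f·if = fif.
The next term joins iffiffififfif and fififfififfiffififfif.

iffiffififfiffififfififfiffififfif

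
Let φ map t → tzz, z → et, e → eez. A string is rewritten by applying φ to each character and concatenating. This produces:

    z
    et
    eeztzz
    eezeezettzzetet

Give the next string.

eezeezeteezeezeteeztzztzzeteteeztzzeeztzz

Replace each of the 15 characters of eezeezettzzetet in place — eez eez et eez eez et eez tzz tzz et et eez tzz eez tzz — and concatenate.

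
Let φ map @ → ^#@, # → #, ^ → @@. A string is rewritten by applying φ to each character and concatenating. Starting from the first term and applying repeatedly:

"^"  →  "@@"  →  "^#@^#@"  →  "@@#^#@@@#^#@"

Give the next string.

Expanding @@#^#@@@#^#@: @→^#@, @→^#@, #→#, ^→@@, #→#, @→^#@, @→^#@, @→^#@, #→#, ^→@@, #→#, @→^#@. Concatenated: ^#@ ^#@ # @@ # ^#@ ^#@ ^#@ # @@ # ^#@.

^#@^#@#@@#^#@^#@^#@#@@#^#@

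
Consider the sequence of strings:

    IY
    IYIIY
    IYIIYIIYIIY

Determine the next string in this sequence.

IYIIYIIYIIYIIYIIYIIYIIY

Every step duplicates the string with 'I' between the halves.
One more doubling of IYIIYIIYIIY gives the answer.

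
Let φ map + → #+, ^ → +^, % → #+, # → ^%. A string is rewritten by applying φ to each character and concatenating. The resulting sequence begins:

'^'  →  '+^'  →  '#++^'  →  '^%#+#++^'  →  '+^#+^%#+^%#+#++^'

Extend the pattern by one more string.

Rewriting the 16 symbols of +^#+^%#+^%#+#++^ one by one yields #+ +^ ^% #+ +^ #+ ^% #+ +^ #+ ^% #+ ^% #+ #+ +^; concatenated:

#++^^%#++^#+^%#++^#+^%#+^%#+#++^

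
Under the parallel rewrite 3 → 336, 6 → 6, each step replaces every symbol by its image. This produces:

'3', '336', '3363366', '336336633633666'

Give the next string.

3363366336336663363366336336666

φ(336336633633666) expands symbol-by-symbol to 336 336 6 336 336 6 6 336 336 6 336 336 6 6 6; joining the 15 pieces gives the next term.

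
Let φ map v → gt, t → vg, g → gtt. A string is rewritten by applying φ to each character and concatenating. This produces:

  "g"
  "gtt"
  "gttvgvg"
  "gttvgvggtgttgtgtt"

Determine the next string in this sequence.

gttvgvggtgttgtgttgttvggttvgvggttvggttvgvg

Applying the rule to each of the 17 symbols of gttvgvggtgttgtgtt gives the pieces gtt vg vg gt gtt gt gtt gtt vg gtt vg vg gtt vg gtt vg vg, which concatenate to the answer.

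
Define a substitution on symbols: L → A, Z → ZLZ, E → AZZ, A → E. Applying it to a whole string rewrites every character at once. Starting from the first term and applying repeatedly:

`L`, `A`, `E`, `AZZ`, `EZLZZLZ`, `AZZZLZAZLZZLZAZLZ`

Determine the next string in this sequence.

EZLZZLZZLZAZLZEZLZAZLZZLZAZLZEZLZAZLZ

Replace each of the 17 characters of AZZZLZAZLZZLZAZLZ in place — E ZLZ ZLZ ZLZ A ZLZ E ZLZ A ZLZ ZLZ A ZLZ E ZLZ A ZLZ — and concatenate.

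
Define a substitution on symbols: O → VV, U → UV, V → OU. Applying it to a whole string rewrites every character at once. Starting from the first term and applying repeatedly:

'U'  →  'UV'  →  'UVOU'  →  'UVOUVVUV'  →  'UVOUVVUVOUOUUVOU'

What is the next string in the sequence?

UVOUVVUVOUOUUVOUVVUVVVUVUVOUVVUV

Applying the rule to each of the 16 symbols of UVOUVVUVOUOUUVOU gives the pieces UV OU VV UV OU OU UV OU VV UV VV UV UV OU VV UV, which concatenate to the answer.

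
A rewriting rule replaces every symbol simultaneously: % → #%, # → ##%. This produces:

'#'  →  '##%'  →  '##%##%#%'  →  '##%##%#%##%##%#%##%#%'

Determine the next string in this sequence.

##%##%#%##%##%#%##%#%##%##%#%##%##%#%##%#%##%##%#%##%#%

Applying the rule to each of the 21 symbols of ##%##%#%##%##%#%##%#% gives the pieces ##% ##% #% ##% ##% #% ##% #% ##% ##% #% ##% ##% #% ##% #% ##% ##% #% ##% #%, which concatenate to the answer.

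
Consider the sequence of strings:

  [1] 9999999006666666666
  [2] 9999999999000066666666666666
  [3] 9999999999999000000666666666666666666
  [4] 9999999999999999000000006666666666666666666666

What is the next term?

Reading off run lengths: 9 runs 7, 10, 13, 16; 0 runs 2, 4, 6, 8; 6 runs 10, 14, 18, 22 — each is linear in n, where the shown terms are n = 2, 3, 4, 5.
At n = 6 the blocks have lengths 19, 10, 26.

9999999999999999999000000000066666666666666666666666666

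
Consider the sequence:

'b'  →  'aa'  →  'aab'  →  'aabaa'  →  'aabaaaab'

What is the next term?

aabaaaabaabaa

This is a Fibonacci-style word recurrence s(k) = s(k−1)·s(k−2): e.g. aa·b = aab.
Continuing: aabaaaab · aabaa gives term 6.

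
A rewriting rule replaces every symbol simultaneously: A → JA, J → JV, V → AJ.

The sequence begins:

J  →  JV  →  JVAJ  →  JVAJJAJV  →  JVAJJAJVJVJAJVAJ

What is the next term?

JVAJJAJVJVJAJVAJJVAJJVJAJVAJJAJV

Applying the rule to each of the 16 symbols of JVAJJAJVJVJAJVAJ gives the pieces JV AJ JA JV JV JA JV AJ JV AJ JV JA JV AJ JA JV, which concatenate to the answer.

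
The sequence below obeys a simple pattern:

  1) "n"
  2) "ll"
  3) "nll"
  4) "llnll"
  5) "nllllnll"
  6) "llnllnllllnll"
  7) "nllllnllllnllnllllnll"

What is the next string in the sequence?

Each term (from the third on) is the two preceding terms concatenated in order: term 3 = n·ll = nll.
The next term joins llnllnllllnll and nllllnllllnllnllllnll.

llnllnllllnllnllllnllllnllnllllnll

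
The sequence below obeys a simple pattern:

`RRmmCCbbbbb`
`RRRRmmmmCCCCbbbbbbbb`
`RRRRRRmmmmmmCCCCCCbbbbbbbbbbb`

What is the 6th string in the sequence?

Reading off run lengths: R runs 2, 4, 6; m runs 2, 4, 6; C runs 2, 4, 6; b runs 5, 8, 11 — each is linear in n (n = 1, 2, …).
Setting n = 6 gives 12, 12, 12, 20 characters in each block.

RRRRRRRRRRRRmmmmmmmmmmmmCCCCCCCCCCCCbbbbbbbbbbbbbbbbbbbb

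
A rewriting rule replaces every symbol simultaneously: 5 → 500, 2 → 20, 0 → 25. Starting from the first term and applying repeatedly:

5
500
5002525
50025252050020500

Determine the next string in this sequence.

Rewriting the 17 symbols of 50025252050020500 one by one yields 500 25 25 20 500 20 500 20 25 500 25 25 20 25 500 25 25; concatenated:

500252520500205002025500252520255002525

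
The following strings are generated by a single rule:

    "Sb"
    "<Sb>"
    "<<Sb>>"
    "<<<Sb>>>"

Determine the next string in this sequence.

Each term wraps the previous one in < on the left and > on the right.
Applying this once more to <<<Sb>>>:

<<<<Sb>>>>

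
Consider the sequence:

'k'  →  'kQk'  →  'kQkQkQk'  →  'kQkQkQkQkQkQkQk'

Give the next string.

Each string is two copies of the previous one joined by 'Q'.
One more doubling of kQkQkQkQkQkQkQk gives the answer.

kQkQkQkQkQkQkQkQkQkQkQkQkQkQkQk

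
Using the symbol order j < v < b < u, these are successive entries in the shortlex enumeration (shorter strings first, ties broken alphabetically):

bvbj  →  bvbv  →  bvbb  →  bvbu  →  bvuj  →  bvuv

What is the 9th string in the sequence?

Advancing 3 positions from bvuv through bvuv → bvub → bvuu reaches term 9.

bbjj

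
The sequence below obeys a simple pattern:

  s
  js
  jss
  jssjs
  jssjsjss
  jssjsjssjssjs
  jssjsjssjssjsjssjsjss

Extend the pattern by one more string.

This is a Fibonacci-style word recurrence s(k) = s(k−1)·s(k−2): e.g. js·s = jss.
Continuing: jssjsjssjssjsjssjsjss · jssjsjssjssjs gives term 8.

jssjsjssjssjsjssjsjssjssjsjssjssjs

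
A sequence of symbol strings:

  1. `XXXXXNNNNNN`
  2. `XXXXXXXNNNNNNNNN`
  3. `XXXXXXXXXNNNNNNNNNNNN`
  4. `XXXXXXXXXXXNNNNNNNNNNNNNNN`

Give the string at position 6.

XXXXXXXXXXXXXXXNNNNNNNNNNNNNNNNNNNNN

Term n consists of 2n+1 X's, followed by 3n N's, where the shown terms are n = 2, 3, 4, 5.
Setting n = 7 gives 15, 21 characters in each block.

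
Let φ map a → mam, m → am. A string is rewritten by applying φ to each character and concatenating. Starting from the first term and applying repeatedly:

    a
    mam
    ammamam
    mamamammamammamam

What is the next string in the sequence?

ammamammamammamamammamammamamammamammamam

Replace each of the 17 characters of mamamammamammamam in place — am mam am mam am mam am am mam am mam am am mam am mam am — and concatenate.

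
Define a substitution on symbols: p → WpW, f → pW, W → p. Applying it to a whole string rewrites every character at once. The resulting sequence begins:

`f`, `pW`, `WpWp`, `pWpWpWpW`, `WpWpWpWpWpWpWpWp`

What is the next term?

Applying the rule to each of the 16 symbols of WpWpWpWpWpWpWpWp gives the pieces p WpW p WpW p WpW p WpW p WpW p WpW p WpW p WpW, which concatenate to the answer.

pWpWpWpWpWpWpWpWpWpWpWpWpWpWpWpW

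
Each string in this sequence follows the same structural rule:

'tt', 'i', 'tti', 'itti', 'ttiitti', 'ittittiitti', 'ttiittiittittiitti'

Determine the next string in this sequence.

ittittiittittiittiittittiitti

From term 3 onward, concatenate the second-to-last term with the last: tt·i = tti, i·tti = itti, …
The next term joins ittittiitti and ttiittiittittiitti.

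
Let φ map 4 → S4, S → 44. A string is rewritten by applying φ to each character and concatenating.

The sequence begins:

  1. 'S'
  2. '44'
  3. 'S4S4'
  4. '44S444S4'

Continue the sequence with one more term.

Expanding 44S444S4: 4→S4, 4→S4, S→44, 4→S4, 4→S4, 4→S4, S→44, 4→S4. Concatenated: S4 S4 44 S4 S4 S4 44 S4.

S4S444S4S4S444S4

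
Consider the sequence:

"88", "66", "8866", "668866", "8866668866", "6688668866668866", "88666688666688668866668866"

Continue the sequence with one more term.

From term 3 onward, concatenate the second-to-last term with the last: 88·66 = 8866, 66·8866 = 668866, …
So term 8 is 6688668866668866·88666688666688668866668866.

668866886666886688666688666688668866668866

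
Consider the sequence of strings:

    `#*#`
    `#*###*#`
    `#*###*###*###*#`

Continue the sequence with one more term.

Every step duplicates the string with '#' between the halves.
Doubling #*###*###*###*# with '#' between the halves:

#*###*###*###*###*###*###*###*#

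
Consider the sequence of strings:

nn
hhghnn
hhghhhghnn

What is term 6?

hhghhhghhhghhhghhhghnn

Each term is the previous one with hhgh prepended.
From hhghhhghnn, 3 further steps: hhghhhghnn → hhghhhghhhghnn → hhghhhghhhghhhghnn → (answer).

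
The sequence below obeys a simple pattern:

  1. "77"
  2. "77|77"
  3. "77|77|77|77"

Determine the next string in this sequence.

Each string is two copies of the previous one joined by '|'.
So the next term is two copies of 77|77|77|77 with '|' between the halves.

77|77|77|77|77|77|77|77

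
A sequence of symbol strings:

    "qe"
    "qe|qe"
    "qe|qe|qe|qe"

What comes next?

qe|qe|qe|qe|qe|qe|qe|qe

s(k+1) = s(k)·|·s(k) — each term doubles the last with '|' between the halves.
One more doubling of qe|qe|qe|qe gives the answer.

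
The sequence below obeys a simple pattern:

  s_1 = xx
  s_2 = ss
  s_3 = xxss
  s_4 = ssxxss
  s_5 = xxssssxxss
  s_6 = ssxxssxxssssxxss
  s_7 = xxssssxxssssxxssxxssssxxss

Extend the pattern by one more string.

ssxxssxxssssxxssxxssssxxssssxxssxxssssxxss

From term 3 onward, concatenate the second-to-last term with the last: xx·ss = xxss, ss·xxss = ssxxss, …
So term 8 is ssxxssxxssssxxss·xxssssxxssssxxssxxssssxxss.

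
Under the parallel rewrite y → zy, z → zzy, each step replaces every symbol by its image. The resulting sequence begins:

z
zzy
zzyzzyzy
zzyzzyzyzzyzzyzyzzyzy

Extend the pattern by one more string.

Applying the rule to each of the 21 symbols of zzyzzyzyzzyzzyzyzzyzy gives the pieces zzy zzy zy zzy zzy zy zzy zy zzy zzy zy zzy zzy zy zzy zy zzy zzy zy zzy zy, which concatenate to the answer.

zzyzzyzyzzyzzyzyzzyzyzzyzzyzyzzyzzyzyzzyzyzzyzzyzyzzyzy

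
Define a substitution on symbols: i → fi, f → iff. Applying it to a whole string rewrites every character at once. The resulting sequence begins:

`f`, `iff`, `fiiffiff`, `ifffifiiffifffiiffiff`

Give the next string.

Rewriting the 21 symbols of ifffifiiffifffiiffiff one by one yields fi iff iff iff fi iff fi fi iff iff fi iff iff iff fi fi iff iff fi iff iff; concatenated:

fiiffiffifffiifffifiiffifffiiffiffifffifiiffifffiiffiff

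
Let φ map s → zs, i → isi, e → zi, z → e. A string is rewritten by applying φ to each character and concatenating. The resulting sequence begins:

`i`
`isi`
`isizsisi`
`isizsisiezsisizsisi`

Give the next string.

isizsisiezsisizsisiziezsisizsisiezsisizsisi

φ(isizsisiezsisizsisi) expands symbol-by-symbol to isi zs isi e zs isi zs isi zi e zs isi zs isi e zs isi zs isi; joining the 19 pieces gives the next term.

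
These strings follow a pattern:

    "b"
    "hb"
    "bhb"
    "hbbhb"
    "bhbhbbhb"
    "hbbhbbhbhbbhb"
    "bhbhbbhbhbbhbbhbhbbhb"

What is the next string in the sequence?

This is a Fibonacci-style word recurrence s(k) = s(k−2)·s(k−1): e.g. b·hb = bhb.
The next term joins hbbhbbhbhbbhb and bhbhbbhbhbbhbbhbhbbhb.

hbbhbbhbhbbhbbhbhbbhbhbbhbbhbhbbhb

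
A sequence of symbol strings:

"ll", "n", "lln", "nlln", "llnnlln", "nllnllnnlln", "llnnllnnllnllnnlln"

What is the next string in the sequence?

Each term (from the third on) is the two preceding terms concatenated in order: term 3 = ll·n = lln.
Continuing: nllnllnnlln · llnnllnnllnllnnlln gives term 8.

nllnllnnllnllnnllnnllnllnnlln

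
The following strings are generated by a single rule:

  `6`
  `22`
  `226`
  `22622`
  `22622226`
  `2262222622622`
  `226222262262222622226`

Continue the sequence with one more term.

From term 3 onward, concatenate the last term with the second-to-last: 22·6 = 226, 226·22 = 22622, …
Continuing: 226222262262222622226 · 2262222622622 gives term 8.

2262222622622226222262262222622622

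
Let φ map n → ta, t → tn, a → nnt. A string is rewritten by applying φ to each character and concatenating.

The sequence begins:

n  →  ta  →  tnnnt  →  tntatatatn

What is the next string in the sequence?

tntatnnnttnnnttnnnttnta

Rewriting each symbol of tntatatatn: t→tn, n→ta, t→tn, a→nnt, t→tn, a→nnt, t→tn, a→nnt, t→tn, n→ta, which concatenates to tn ta tn nnt tn nnt tn nnt tn ta.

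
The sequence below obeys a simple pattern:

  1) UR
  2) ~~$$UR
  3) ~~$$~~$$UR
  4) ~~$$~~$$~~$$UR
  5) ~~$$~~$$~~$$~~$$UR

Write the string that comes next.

~~$$~~$$~~$$~~$$~~$$UR

Every step adds ~~$$ at the front: s(k+1) = ~~$$·s(k).
So the next term is ~~$$·~~$$~~$$~~$$~~$$UR.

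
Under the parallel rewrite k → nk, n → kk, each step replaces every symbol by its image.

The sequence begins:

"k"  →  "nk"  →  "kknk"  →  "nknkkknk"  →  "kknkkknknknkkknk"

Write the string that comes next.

nknkkknknknkkknkkknkkknknknkkknk

Applying the rule to each of the 16 symbols of kknkkknknknkkknk gives the pieces nk nk kk nk nk nk kk nk kk nk kk nk nk nk kk nk, which concatenate to the answer.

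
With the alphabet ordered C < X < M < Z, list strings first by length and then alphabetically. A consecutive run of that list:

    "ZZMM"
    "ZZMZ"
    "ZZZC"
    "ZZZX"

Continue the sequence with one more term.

ZZZM

Treat ZZZX as a base-4 numeral over the given alphabet and add one, carrying through any trailing Z's.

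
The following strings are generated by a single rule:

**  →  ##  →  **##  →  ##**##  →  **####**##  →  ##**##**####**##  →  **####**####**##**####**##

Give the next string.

##**##**####**##**####**####**##**####**##

This is a Fibonacci-style word recurrence s(k) = s(k−2)·s(k−1): e.g. **·## = **##.
The next term joins ##**##**####**## and **####**####**##**####**##.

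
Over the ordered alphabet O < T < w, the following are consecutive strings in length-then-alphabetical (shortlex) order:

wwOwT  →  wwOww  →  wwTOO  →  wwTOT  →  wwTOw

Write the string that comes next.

Find the rightmost character of wwTOw below w, bump it to the next letter, and reset everything to its right to O.

wwTTO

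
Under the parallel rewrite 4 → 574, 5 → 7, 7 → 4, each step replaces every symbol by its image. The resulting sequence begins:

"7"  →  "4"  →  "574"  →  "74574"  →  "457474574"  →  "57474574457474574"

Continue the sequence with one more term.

7457445747457457474574457474574

Applying the rule to each of the 17 symbols of 57474574457474574 gives the pieces 7 4 574 4 574 7 4 574 574 7 4 574 4 574 7 4 574, which concatenate to the answer.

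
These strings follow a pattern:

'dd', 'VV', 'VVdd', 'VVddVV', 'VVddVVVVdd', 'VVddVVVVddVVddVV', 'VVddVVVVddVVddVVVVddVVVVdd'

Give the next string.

From term 3 onward, concatenate the last term with the second-to-last: VV·dd = VVdd, VVdd·VV = VVddVV, …
The next term joins VVddVVVVddVVddVVVVddVVVVdd and VVddVVVVddVVddVV.

VVddVVVVddVVddVVVVddVVVVddVVddVVVVddVVddVV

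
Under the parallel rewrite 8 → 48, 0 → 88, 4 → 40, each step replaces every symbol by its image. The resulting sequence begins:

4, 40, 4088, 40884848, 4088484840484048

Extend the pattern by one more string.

Rewriting the 16 symbols of 4088484840484048 one by one yields 40 88 48 48 40 48 40 48 40 88 40 48 40 88 40 48; concatenated:

40884848404840484088404840884048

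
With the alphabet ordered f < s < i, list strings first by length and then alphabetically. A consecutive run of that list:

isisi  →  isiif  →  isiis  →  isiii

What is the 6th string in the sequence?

Advancing 2 positions from isiii through isiii → iifff reaches term 6.

iiffs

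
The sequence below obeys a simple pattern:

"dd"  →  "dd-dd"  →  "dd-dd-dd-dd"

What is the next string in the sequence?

Every step duplicates the string with '-' between the halves.
One more doubling of dd-dd-dd-dd gives the answer.

dd-dd-dd-dd-dd-dd-dd-dd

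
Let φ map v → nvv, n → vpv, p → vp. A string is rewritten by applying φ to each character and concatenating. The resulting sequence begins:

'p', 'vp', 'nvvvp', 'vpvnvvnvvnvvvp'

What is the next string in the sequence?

Applying the rule to each of the 14 symbols of vpvnvvnvvnvvvp gives the pieces nvv vp nvv vpv nvv nvv vpv nvv nvv vpv nvv nvv nvv vp, which concatenate to the answer.

nvvvpnvvvpvnvvnvvvpvnvvnvvvpvnvvnvvnvvvp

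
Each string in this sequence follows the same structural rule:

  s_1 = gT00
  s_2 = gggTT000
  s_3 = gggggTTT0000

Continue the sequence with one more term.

Reading off run lengths: g runs 1, 3, 5; T runs 1, 2, 3; 0 runs 2, 3, 4 — each is linear in n (n = 1, 2, …).
Setting n = 4 gives 7, 4, 5 characters in each block.

gggggggTTTT00000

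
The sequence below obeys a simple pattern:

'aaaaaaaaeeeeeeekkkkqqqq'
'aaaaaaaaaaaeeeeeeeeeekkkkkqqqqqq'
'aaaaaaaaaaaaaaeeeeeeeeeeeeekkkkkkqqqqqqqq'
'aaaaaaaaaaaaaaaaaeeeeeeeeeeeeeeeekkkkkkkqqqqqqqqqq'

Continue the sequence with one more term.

aaaaaaaaaaaaaaaaaaaaeeeeeeeeeeeeeeeeeeekkkkkkkkqqqqqqqqqqqq

Each string has the form a^{3n+2} e^{3n+1} k^{n+2} q^{2n}, where the shown terms are n = 2, 3, 4, 5.
At n = 6 the blocks have lengths 20, 19, 8, 12.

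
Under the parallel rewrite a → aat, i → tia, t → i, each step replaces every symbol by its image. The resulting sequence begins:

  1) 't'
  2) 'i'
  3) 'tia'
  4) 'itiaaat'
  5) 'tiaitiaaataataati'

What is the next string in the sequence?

itiaaattiaitiaaataataatiaataatiaataatitia

Replace each of the 17 characters of tiaitiaaataataati in place — i tia aat tia i tia aat aat aat i aat aat i aat aat i tia — and concatenate.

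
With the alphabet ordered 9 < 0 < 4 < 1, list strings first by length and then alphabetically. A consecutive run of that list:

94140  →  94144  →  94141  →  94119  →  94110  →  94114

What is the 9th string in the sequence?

Stepping forward 3 times from 94114: 94114 → 94111 → 91999, then the target.

91990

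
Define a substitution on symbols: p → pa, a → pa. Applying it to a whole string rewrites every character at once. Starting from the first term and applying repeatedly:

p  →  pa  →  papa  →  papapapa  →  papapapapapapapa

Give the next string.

Rewriting the 16 symbols of papapapapapapapa one by one yields pa pa pa pa pa pa pa pa pa pa pa pa pa pa pa pa; concatenated:

papapapapapapapapapapapapapapapa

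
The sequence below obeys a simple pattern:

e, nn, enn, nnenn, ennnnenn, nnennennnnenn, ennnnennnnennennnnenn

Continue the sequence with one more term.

This is a Fibonacci-style word recurrence s(k) = s(k−2)·s(k−1): e.g. e·nn = enn.
So term 8 is nnennennnnenn·ennnnennnnennennnnenn.

nnennennnnennennnnennnnennennnnenn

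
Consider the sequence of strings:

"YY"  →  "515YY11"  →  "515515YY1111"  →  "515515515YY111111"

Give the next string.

515515515515YY11111111

Each term wraps the previous one in 515 on the left and 11 on the right.
One more step from 515515515YY111111 gives the answer.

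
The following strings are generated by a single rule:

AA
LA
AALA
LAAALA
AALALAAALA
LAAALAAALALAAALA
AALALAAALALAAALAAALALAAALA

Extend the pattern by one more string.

LAAALAAALALAAALAAALALAAALALAAALAAALALAAALA

This is a Fibonacci-style word recurrence s(k) = s(k−2)·s(k−1): e.g. AA·LA = AALA.
So term 8 is LAAALAAALALAAALA·AALALAAALALAAALAAALALAAALA.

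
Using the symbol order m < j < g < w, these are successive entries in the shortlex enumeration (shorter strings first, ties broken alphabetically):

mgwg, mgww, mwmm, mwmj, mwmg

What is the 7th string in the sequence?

Advancing 2 positions from mwmg through mwmg → mwmw reaches term 7.

mwjm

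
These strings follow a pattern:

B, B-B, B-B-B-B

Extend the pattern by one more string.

Each string is two copies of the previous one joined by '-'.
One more doubling of B-B-B-B gives the answer.

B-B-B-B-B-B-B-B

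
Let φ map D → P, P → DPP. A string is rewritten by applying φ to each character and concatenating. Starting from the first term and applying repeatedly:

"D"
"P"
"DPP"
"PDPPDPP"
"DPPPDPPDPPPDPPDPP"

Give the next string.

φ(DPPPDPPDPPPDPPDPP) expands symbol-by-symbol to P DPP DPP DPP P DPP DPP P DPP DPP DPP P DPP DPP P DPP DPP; joining the 17 pieces gives the next term.

PDPPDPPDPPPDPPDPPPDPPDPPDPPPDPPDPPPDPPDPP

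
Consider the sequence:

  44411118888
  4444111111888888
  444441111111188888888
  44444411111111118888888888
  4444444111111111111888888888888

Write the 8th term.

The n-th term is n+1 4's then 2n 1's then 2n 8's, where the shown terms are n = 2, 3, 4, 5, 6.
At n = 9 the blocks have lengths 10, 18, 18.

4444444444111111111111111111888888888888888888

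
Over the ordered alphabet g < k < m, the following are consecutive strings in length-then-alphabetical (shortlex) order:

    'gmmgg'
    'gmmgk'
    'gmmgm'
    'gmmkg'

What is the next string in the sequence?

Treat gmmkg as a base-3 numeral over the given alphabet and add one, carrying through any trailing m's.

gmmkk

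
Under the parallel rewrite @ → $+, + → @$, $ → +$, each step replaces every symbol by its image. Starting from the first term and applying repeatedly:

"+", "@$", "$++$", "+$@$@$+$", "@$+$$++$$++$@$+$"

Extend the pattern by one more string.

Replace each of the 16 characters of @$+$$++$$++$@$+$ in place — $+ +$ @$ +$ +$ @$ @$ +$ +$ @$ @$ +$ $+ +$ @$ +$ — and concatenate.

$++$@$+$+$@$@$+$+$@$@$+$$++$@$+$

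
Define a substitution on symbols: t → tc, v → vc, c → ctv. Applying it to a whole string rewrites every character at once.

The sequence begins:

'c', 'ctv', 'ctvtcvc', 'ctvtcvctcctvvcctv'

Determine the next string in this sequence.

Applying the rule to each of the 17 symbols of ctvtcvctcctvvcctv gives the pieces ctv tc vc tc ctv vc ctv tc ctv ctv tc vc vc ctv ctv tc vc, which concatenate to the answer.

ctvtcvctcctvvcctvtcctvctvtcvcvcctvctvtcvc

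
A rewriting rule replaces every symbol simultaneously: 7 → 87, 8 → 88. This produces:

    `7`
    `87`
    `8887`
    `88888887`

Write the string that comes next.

Apply φ to 88888887 symbol by symbol: 8→88, 8→88, 8→88, 8→88, 8→88, 8→88, 8→88, 7→87; joined: 88 88 88 88 88 88 88 87.

8888888888888887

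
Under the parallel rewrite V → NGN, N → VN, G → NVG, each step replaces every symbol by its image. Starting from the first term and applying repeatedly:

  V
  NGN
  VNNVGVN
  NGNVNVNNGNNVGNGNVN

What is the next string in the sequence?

VNNVGVNNGNVNNGNVNVNNVGVNVNNGNNVGVNNVGVNNGNVN

Applying the rule to each of the 18 symbols of NGNVNVNNGNNVGNGNVN gives the pieces VN NVG VN NGN VN NGN VN VN NVG VN VN NGN NVG VN NVG VN NGN VN, which concatenate to the answer.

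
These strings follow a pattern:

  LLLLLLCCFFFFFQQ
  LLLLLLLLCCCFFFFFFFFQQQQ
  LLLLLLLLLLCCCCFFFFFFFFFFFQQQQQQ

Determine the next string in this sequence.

Reading off run lengths: L runs 6, 8, 10; C runs 2, 3, 4; F runs 5, 8, 11; Q runs 2, 4, 6 — each is linear in n, where the shown terms are n = 2, 3, 4.
Setting n = 5 gives 12, 5, 14, 8 characters in each block.

LLLLLLLLLLLLCCCCCFFFFFFFFFFFFFFQQQQQQQQ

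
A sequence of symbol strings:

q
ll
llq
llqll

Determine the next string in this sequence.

Each term (from the third on) is the previous term followed by the one before it: term 3 = ll·q = llq.
So term 5 is llqll·llq.

llqllllq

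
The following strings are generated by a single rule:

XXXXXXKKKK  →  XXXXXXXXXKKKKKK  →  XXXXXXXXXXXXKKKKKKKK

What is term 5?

Reading off run lengths: X runs 6, 9, 12; K runs 4, 6, 8 — each is linear in n, where the shown terms are n = 2, 3, 4.
For term 5, n = 6, so the run lengths are 18, 12.

XXXXXXXXXXXXXXXXXXKKKKKKKKKKKK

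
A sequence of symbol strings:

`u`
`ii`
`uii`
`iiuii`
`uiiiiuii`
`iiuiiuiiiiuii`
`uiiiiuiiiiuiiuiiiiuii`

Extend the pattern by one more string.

iiuiiuiiiiuiiuiiiiuiiiiuiiuiiiiuii

Each term (from the third on) is the two preceding terms concatenated in order: term 3 = u·ii = uii.
So term 8 is iiuiiuiiiiuii·uiiiiuiiiiuiiuiiiiuii.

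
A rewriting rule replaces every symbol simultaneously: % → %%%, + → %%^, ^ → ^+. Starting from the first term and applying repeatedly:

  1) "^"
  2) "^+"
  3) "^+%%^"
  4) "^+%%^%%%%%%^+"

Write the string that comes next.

Rewriting the 13 symbols of ^+%%^%%%%%%^+ one by one yields ^+ %%^ %%% %%% ^+ %%% %%% %%% %%% %%% %%% ^+ %%^; concatenated:

^+%%^%%%%%%^+%%%%%%%%%%%%%%%%%%^+%%^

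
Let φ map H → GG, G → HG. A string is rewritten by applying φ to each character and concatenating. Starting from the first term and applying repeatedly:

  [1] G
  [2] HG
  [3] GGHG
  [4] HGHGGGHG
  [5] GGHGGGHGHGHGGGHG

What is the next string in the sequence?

Replace each of the 16 characters of GGHGGGHGHGHGGGHG in place — HG HG GG HG HG HG GG HG GG HG GG HG HG HG GG HG — and concatenate.

HGHGGGHGHGHGGGHGGGHGGGHGHGHGGGHG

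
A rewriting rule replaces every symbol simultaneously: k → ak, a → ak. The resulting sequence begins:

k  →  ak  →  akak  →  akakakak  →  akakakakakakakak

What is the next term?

Rewriting the 16 symbols of akakakakakakakak one by one yields ak ak ak ak ak ak ak ak ak ak ak ak ak ak ak ak; concatenated:

akakakakakakakakakakakakakakakak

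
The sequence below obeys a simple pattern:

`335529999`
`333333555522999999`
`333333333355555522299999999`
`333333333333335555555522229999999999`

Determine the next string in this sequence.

Reading off run lengths: 3 runs 2, 6, 10, 14; 5 runs 2, 4, 6, 8; 2 runs 1, 2, 3, 4; 9 runs 4, 6, 8, 10 — each is linear in n (n = 1, 2, …).
Setting n = 5 gives 18, 10, 5, 12 characters in each block.

333333333333333333555555555522222999999999999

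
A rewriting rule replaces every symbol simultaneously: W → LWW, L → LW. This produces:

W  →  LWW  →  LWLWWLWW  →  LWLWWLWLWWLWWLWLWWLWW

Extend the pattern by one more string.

LWLWWLWLWWLWWLWLWWLWLWWLWWLWLWWLWWLWLWWLWLWWLWWLWLWWLWW

φ(LWLWWLWLWWLWWLWLWWLWW) expands symbol-by-symbol to LW LWW LW LWW LWW LW LWW LW LWW LWW LW LWW LWW LW LWW LW LWW LWW LW LWW LWW; joining the 21 pieces gives the next term.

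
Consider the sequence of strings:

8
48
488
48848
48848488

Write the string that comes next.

4884848848848

Each term (from the third on) is the previous term followed by the one before it: term 3 = 48·8 = 488.
Continuing: 48848488 · 48848 gives term 6.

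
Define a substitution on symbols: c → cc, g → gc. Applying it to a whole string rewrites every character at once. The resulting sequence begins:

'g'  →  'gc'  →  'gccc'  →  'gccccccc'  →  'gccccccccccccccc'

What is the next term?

Rewriting the 16 symbols of gccccccccccccccc one by one yields gc cc cc cc cc cc cc cc cc cc cc cc cc cc cc cc; concatenated:

gccccccccccccccccccccccccccccccc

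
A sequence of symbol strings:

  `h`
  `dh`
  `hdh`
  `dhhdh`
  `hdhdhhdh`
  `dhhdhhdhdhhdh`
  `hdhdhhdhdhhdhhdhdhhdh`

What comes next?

dhhdhhdhdhhdhhdhdhhdhdhhdhhdhdhhdh

Each term (from the third on) is the two preceding terms concatenated in order: term 3 = h·dh = hdh.
The next term joins dhhdhhdhdhhdh and hdhdhhdhdhhdhhdhdhhdh.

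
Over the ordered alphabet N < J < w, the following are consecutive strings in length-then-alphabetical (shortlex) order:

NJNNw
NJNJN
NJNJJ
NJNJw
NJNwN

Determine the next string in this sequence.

NJNwJ

Find the rightmost character of NJNwN below w, bump it to the next letter, and reset everything to its right to N.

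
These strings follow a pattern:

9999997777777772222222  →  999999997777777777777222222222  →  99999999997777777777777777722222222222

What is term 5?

Each string has the form 9^{2n+2} 7^{4n+1} 2^{2n+3}, where the shown terms are n = 2, 3, 4.
For term 5, n = 6, so the run lengths are 14, 25, 15.

999999999999997777777777777777777777777222222222222222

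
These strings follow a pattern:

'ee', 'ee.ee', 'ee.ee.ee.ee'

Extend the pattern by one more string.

Every step duplicates the string with '.' between the halves.
One more doubling of ee.ee.ee.ee gives the answer.

ee.ee.ee.ee.ee.ee.ee.ee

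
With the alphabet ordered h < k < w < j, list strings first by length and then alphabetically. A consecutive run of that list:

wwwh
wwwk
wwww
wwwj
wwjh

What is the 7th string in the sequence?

Advancing 2 positions from wwjh through wwjh → wwjk reaches term 7.

wwjw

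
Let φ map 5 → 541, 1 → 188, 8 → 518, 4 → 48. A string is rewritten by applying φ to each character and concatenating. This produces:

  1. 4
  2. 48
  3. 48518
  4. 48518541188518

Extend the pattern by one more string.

4851854118851854148188188518518541188518

Replace each of the 14 characters of 48518541188518 in place — 48 518 541 188 518 541 48 188 188 518 518 541 188 518 — and concatenate.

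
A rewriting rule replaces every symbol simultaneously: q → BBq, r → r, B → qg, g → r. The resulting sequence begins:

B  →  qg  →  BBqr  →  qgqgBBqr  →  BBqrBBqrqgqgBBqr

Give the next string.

qgqgBBqrqgqgBBqrBBqrBBqrqgqgBBqr

φ(BBqrBBqrqgqgBBqr) expands symbol-by-symbol to qg qg BBq r qg qg BBq r BBq r BBq r qg qg BBq r; joining the 16 pieces gives the next term.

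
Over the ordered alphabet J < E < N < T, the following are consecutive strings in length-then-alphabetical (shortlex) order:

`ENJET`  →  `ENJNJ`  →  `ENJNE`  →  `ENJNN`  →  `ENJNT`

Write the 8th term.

ENJTN

Advancing 3 positions from ENJNT through ENJNT → ENJTJ → ENJTE reaches term 8.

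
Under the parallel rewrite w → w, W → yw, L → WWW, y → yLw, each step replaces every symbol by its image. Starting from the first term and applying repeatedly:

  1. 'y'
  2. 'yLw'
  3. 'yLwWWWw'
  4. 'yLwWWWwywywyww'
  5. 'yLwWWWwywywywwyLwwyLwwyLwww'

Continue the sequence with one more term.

φ(yLwWWWwywywywwyLwwyLwwyLwww) expands symbol-by-symbol to yLw WWW w yw yw yw w yLw w yLw w yLw w w yLw WWW w w yLw WWW w w yLw WWW w w w; joining the 27 pieces gives the next term.

yLwWWWwywywywwyLwwyLwwyLwwwyLwWWWwwyLwWWWwwyLwWWWwww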